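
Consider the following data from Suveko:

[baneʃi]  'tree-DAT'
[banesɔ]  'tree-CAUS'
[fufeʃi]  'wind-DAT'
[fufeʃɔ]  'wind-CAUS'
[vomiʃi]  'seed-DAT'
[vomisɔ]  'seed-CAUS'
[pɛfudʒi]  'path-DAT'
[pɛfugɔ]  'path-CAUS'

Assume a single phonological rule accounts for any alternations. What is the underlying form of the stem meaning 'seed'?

The root 'seed' surfaces as [vomiʃi] and [vomisɔ], with a stem-final [ʃ] ~ [s] alternation.
If /ʃ/ were underlying and a rule turned it into [s] before the CAUS suffix, 'wind' would also alternate; but it has [ʃ] in both [fufeʃi] and [fufeʃɔ].
So /s/ is underlying, and a rule of palatalization before a front vowel — /g/ and /s/ become palato-alveolar [dʒ] and [ʃ] before a front vowel — gives [ʃ].
So 'seed' = /vomis/.

/vomis/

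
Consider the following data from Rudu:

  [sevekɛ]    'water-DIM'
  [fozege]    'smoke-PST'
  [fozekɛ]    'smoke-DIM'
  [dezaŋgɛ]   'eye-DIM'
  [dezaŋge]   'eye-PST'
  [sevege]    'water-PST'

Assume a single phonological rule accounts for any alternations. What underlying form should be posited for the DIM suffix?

The DIM morpheme has two allomorphs, [-gɛ] and [-kɛ].
The PST suffix, which begins with [g], is invariant after every stem; so [g] is not altered by any rule here.
The DIM suffix is therefore /-kɛ/ underlyingly, with post-nasal voicing: voiceless stops become voiced after a nasal.

/-kɛ/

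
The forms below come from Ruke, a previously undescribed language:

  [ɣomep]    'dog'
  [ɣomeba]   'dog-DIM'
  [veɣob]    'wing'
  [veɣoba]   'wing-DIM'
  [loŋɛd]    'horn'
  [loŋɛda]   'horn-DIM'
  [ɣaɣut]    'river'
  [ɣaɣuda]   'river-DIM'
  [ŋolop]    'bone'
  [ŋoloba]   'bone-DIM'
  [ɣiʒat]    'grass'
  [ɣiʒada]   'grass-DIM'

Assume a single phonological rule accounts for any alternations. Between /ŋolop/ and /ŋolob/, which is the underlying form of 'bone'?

The root 'bone' surfaces as [ŋolop] and [ŋoloba], with a stem-final [p] ~ [b] alternation.
If /b/ were underlying and a rule turned it into [p] in isolation, 'wing' would also alternate; but it has [b] in both [veɣob] and [veɣoba].
So /p/ is underlying, and a rule of intervocalic voicing — voiceless stops become voiced between vowels — gives [b].

/ŋolop/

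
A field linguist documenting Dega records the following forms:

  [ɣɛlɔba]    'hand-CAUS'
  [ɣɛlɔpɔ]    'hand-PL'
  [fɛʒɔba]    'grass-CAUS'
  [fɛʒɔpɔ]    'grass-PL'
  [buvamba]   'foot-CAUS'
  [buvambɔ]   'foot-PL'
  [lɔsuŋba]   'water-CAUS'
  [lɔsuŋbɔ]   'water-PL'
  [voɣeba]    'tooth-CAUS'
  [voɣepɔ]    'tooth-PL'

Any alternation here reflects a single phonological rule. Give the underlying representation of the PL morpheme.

/-pɔ/

The PL suffix surfaces as [-bɔ] and [-pɔ], depending on the final segment of the stem.
The CAUS suffix, which begins with [b], is invariant after every stem; so [b] is not altered by any rule here.
The PL suffix is therefore /-pɔ/ underlyingly, with post-nasal voicing: voiceless stops become voiced after a nasal.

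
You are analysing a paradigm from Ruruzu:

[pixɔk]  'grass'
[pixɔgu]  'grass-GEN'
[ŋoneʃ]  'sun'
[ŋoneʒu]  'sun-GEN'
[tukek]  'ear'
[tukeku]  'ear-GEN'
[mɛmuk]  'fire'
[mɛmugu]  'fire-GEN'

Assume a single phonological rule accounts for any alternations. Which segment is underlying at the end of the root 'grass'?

/g/

The stem for 'grass' ends in [k] in [pixɔk] but [g] in [pixɔgu].
But 'ear' keeps [k] in both environments ([tukek], [tukeku]), so there is no rule changing /k/ to [g] before the GEN suffix.
The alternation reflects word-final obstruent devoicing: voiced obstruents become voiceless word-finally. /g/ is underlying.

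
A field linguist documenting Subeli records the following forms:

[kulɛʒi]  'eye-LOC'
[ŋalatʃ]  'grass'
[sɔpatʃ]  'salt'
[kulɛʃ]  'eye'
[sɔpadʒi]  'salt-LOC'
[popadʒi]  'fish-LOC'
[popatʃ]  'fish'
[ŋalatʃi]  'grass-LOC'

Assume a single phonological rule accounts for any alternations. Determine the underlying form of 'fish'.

In [popadʒi] and [popatʃ] the final segment of 'fish' alternates: [dʒ] ~ [tʃ].
But 'grass' keeps [tʃ] in both environments ([ŋalatʃi], [ŋalatʃ]), so there is no rule changing /tʃ/ to [dʒ] before the LOC suffix.
So /dʒ/ is underlying, and a rule of word-final obstruent devoicing — voiced obstruents become voiceless word-finally — gives [tʃ].
So 'fish' = /popadʒ/.

/popadʒ/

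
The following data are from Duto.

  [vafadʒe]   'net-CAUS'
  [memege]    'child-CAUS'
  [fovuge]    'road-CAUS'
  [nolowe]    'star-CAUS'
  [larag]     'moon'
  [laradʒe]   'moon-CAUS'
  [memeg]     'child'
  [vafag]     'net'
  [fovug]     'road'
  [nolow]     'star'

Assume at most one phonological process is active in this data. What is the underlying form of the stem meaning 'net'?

/vafadʒ/

The stem for 'net' ends in [dʒ] in [vafadʒe] but [g] in [vafag].
Compare 'child', with invariant [g] in [memege] and [memeg]: an analysis with underlying /g/ and a rule producing [dʒ] before the CAUS suffix would wrongly predict alternation here too.
Therefore /dʒ/ is basic and [g] is derived by depalatalization (palato-alveolar /dʒ/ becomes [g] when no front vowel follows).
Hence 'net' is /vafadʒ/ underlyingly.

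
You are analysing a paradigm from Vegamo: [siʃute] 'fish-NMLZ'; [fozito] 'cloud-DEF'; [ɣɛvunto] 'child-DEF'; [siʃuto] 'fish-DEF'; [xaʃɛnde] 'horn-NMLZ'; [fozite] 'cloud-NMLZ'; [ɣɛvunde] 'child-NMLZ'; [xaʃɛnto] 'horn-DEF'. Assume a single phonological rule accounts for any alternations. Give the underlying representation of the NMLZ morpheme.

/-de/

The NMLZ morpheme has two allomorphs, [-de] and [-te].
By contrast the DEF suffix keeps its initial [t] throughout — that segment must be underlying.
The NMLZ suffix is therefore /-de/ underlyingly, with post-vocalic devoicing: voiced stops become voiceless after a vowel.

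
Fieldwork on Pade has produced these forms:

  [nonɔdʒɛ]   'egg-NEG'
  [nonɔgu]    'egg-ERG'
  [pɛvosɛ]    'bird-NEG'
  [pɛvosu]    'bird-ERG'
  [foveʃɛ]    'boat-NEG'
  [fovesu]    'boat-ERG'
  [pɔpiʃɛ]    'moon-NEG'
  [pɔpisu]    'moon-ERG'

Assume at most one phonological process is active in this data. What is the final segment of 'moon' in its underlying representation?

In [pɔpiʃɛ] and [pɔpisu] the final segment of 'moon' alternates: [ʃ] ~ [s].
The stem 'bird' ([pɛvosɛ], [pɛvosu]) shows [s] unchanged in both environments, so [s] cannot be basic with [ʃ] derived before the NEG suffix.
So /ʃ/ is underlying, and a rule of depalatalization — palato-alveolar /dʒ/ and /ʃ/ become [g] and [s] when no front vowel follows — gives [s].

/ʃ/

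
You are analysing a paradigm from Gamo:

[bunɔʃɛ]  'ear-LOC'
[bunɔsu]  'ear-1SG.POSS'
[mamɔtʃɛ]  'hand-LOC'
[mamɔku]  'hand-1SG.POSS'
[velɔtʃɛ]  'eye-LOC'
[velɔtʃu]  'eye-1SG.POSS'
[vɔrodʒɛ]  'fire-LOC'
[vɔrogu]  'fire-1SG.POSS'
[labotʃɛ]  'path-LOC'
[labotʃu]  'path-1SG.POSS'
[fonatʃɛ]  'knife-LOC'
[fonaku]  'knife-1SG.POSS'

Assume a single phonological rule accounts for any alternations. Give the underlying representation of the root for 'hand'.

/mamɔk/

In [mamɔtʃɛ] and [mamɔku] the final segment of 'hand' alternates: [tʃ] ~ [k].
But 'path' keeps [tʃ] in both environments ([labotʃɛ], [labotʃu]), so there is no rule changing /tʃ/ to [k] before the 1SG.POSS suffix.
The alternation reflects palatalization before a front vowel: /k/, /g/ and /s/ become palato-alveolar [tʃ], [dʒ] and [ʃ] before a front vowel. /k/ is underlying.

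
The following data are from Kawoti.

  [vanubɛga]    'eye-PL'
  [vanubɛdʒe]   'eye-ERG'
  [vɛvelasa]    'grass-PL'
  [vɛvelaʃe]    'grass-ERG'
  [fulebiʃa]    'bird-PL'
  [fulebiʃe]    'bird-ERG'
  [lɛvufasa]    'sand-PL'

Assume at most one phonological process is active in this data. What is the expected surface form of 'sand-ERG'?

[lɛvufaʃe]

In [vɛvelasa] and [vɛvelaʃe] the final segment of 'grass' alternates: [s] ~ [ʃ].
Compare 'bird', with invariant [ʃ] in [fulebiʃa] and [fulebiʃe]: an analysis with underlying /ʃ/ and a rule producing [s] before the PL suffix would wrongly predict alternation here too.
Therefore /s/ is basic and [ʃ] is derived by palatalization before a front vowel (/g/ and /s/ become palato-alveolar [dʒ] and [ʃ] before a front vowel).
The one attested form of 'sand', [lɛvufasa], shows underlying /lɛvufas/. Applying the same rule before a front vowel gives [lɛvufaʃe].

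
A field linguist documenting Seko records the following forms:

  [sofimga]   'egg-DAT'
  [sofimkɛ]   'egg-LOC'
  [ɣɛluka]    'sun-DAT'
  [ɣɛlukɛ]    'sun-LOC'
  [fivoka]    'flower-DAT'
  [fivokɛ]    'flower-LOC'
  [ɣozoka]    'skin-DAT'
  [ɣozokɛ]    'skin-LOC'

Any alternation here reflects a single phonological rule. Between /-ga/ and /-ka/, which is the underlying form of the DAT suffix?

The DAT morpheme has two allomorphs, [-ga] and [-ka].
The LOC suffix, which begins with [k], is invariant after every stem; so [k] is not altered by any rule here.
So the underlying form is /-ga/, and voiced stops become voiceless after a vowel.

/-ga/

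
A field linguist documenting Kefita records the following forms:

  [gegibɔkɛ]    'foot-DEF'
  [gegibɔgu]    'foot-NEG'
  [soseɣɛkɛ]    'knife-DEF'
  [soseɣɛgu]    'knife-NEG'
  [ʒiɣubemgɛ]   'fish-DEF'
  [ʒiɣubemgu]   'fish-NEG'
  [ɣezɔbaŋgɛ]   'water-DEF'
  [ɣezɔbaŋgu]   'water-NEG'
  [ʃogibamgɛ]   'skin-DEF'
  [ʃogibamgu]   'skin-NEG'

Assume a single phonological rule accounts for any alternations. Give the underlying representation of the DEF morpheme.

The DEF suffix surfaces as [-gɛ] and [-kɛ], depending on the final segment of the stem.
By contrast the NEG suffix keeps its initial [g] throughout — that segment must be underlying.
So the underlying form is /-kɛ/, and voiceless stops become voiced after a nasal.

/-kɛ/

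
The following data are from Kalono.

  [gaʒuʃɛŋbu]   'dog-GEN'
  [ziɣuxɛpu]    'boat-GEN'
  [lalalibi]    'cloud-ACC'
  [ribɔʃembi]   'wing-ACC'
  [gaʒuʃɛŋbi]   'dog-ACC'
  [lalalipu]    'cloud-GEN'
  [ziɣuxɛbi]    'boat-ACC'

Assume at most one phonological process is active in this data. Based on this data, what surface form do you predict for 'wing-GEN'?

[ribɔʃembu]

The GEN suffix surfaces as [-bu] and [-pu], depending on the final segment of the stem.
The ACC suffix, which begins with [b], is invariant after every stem; so [b] is not altered by any rule here.
The GEN suffix is therefore /-pu/ underlyingly, with post-nasal voicing: voiceless stops become voiced after a nasal.
After 'wing', which ends in a nasal, the suffix surfaces as [-bu], giving [ribɔʃembu].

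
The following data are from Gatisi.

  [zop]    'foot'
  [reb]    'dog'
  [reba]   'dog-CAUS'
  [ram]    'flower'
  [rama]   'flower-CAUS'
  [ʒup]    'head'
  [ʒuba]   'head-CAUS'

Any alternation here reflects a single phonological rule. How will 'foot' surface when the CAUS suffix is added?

[zoba]

The stem for 'head' ends in [p] in [ʒup] but [b] in [ʒuba].
But 'dog' keeps [b] in both environments ([reb], [reba]), so there is no rule changing /b/ to [p] in isolation.
Therefore /p/ is basic and [b] is derived by intervocalic voicing (voiceless stops become voiced between vowels).
The one attested form of 'foot', [zop], shows underlying /zop/. Applying the same rule between vowels gives [zoba].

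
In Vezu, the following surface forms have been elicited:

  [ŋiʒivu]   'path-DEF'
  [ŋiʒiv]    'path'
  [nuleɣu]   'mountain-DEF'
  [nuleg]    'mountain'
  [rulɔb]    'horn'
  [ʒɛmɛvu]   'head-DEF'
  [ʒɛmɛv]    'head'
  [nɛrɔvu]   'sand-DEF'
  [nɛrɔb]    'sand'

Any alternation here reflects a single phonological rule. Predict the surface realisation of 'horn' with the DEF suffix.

The stem for 'sand' ends in [v] in [nɛrɔvu] but [b] in [nɛrɔb].
But 'head' keeps [v] in both environments ([ʒɛmɛvu], [ʒɛmɛv]), so there is no rule changing /v/ to [b] in isolation.
Therefore /b/ is basic and [v] is derived by intervocalic spirantization (voiced stops become fricatives between vowels).
The one attested form of 'horn', [rulɔb], shows underlying /rulɔb/. Applying the same rule between vowels gives [rulɔvu].

[rulɔvu]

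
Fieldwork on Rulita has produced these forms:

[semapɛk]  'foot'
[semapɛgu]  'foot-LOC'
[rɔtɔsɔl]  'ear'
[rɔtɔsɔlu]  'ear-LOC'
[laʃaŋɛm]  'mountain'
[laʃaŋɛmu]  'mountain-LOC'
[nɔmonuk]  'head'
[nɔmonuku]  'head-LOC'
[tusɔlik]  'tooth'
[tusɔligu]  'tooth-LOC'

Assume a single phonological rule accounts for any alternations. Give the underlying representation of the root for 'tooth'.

/tusɔlig/

The stem for 'tooth' ends in [k] in [tusɔlik] but [g] in [tusɔligu].
But 'head' keeps [k] in both environments ([nɔmonuk], [nɔmonuku]), so there is no rule changing /k/ to [g] before the LOC suffix.
The alternation reflects word-final obstruent devoicing: voiced obstruents become voiceless word-finally. /g/ is underlying.
The underlying form of 'tooth' is therefore /tusɔlig/.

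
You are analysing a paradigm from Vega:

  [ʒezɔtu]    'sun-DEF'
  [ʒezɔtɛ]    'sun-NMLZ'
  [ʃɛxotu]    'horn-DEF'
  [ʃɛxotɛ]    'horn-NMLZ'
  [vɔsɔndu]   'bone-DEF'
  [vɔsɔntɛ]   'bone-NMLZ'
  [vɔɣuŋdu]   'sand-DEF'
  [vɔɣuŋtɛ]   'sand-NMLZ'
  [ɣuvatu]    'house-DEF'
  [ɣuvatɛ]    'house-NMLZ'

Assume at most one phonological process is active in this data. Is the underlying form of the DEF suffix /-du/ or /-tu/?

/-du/

The DEF suffix surfaces as [-du] and [-tu], depending on the final segment of the stem.
By contrast the NMLZ suffix keeps its initial [t] throughout — that segment must be underlying.
The DEF suffix is therefore /-du/ underlyingly, with post-vocalic devoicing: voiced stops become voiceless after a vowel.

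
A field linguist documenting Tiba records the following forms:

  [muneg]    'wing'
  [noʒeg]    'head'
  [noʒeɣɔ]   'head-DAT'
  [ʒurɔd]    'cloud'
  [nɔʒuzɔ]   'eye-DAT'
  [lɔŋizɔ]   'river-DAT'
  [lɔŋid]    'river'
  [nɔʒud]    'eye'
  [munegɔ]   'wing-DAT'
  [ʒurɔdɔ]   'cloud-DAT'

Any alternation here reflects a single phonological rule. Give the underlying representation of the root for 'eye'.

In [nɔʒud] and [nɔʒuzɔ] the final segment of 'eye' alternates: [d] ~ [z].
The stem 'cloud' ([ʒurɔd], [ʒurɔdɔ]) shows [d] unchanged in both environments, so [d] cannot be basic with [z] derived before the DAT suffix.
So /z/ is underlying, and a rule of word-final hardening — voiced fricatives become stops word-finally — gives [d].
So 'eye' = /nɔʒuz/.

/nɔʒuz/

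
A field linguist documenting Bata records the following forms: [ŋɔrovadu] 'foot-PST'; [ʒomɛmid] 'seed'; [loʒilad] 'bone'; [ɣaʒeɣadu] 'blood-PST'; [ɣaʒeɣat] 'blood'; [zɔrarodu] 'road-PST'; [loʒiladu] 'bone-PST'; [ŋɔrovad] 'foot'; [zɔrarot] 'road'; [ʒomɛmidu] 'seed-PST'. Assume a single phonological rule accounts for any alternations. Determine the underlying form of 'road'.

/zɔrarot/

The root 'road' surfaces as [zɔrarot] and [zɔrarodu], with a stem-final [t] ~ [d] alternation.
Compare 'bone', with invariant [d] in [loʒilad] and [loʒiladu]: an analysis with underlying /d/ and a rule producing [t] in isolation would wrongly predict alternation here too.
Therefore /t/ is basic and [d] is derived by intervocalic voicing (voiceless stops become voiced between vowels).
So 'road' = /zɔrarot/.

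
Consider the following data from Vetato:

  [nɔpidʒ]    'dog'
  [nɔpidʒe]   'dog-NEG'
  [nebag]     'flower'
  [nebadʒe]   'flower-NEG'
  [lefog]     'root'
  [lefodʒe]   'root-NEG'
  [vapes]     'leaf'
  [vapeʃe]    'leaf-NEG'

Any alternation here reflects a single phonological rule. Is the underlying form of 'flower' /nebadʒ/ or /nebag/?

/nebag/

In [nebag] and [nebadʒe] the final segment of 'flower' alternates: [g] ~ [dʒ].
If /dʒ/ were underlying and a rule turned it into [g] in isolation, 'dog' would also alternate; but it has [dʒ] in both [nɔpidʒ] and [nɔpidʒe].
So /g/ is underlying, and a rule of palatalization before a front vowel — /g/ and /s/ become palato-alveolar [dʒ] and [ʃ] before a front vowel — gives [dʒ].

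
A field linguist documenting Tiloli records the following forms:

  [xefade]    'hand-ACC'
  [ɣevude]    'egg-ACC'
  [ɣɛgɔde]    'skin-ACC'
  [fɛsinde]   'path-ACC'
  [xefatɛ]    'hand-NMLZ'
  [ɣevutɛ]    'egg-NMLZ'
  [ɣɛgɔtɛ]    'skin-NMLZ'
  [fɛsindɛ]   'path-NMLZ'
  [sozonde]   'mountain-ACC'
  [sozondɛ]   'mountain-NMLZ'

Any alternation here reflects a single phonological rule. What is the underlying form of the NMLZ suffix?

/-tɛ/

The NMLZ suffix surfaces as [-dɛ] and [-tɛ], depending on the final segment of the stem.
The ACC suffix, which begins with [d], is invariant after every stem; so [d] is not altered by any rule here.
The NMLZ suffix is therefore /-tɛ/ underlyingly, with post-nasal voicing: voiceless stops become voiced after a nasal.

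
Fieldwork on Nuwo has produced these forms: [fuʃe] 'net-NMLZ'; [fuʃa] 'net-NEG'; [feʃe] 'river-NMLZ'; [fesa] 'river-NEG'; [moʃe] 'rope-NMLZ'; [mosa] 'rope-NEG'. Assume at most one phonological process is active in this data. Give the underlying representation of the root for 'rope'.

'rope' shows [ʃ] ~ [s] at the end of the stem ([moʃe] vs [mosa]).
But 'net' keeps [ʃ] in both environments ([fuʃe], [fuʃa]), so there is no rule changing /ʃ/ to [s] before the NEG suffix.
The underlying segment must be /s/; /s/ becomes palato-alveolar [ʃ] before a front vowel, yielding [ʃ] there.

/mos/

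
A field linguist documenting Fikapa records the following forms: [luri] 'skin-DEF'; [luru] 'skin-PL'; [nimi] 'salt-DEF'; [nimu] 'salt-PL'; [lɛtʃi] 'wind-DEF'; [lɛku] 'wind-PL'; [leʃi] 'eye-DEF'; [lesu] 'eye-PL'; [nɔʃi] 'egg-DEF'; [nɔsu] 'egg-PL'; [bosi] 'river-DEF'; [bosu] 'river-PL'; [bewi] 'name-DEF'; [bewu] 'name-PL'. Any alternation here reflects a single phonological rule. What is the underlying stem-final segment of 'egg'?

/ʃ/

In [nɔʃi] and [nɔsu] the final segment of 'egg' alternates: [ʃ] ~ [s].
But 'river' keeps [s] in both environments ([bosi], [bosu]), so there is no rule changing /s/ to [ʃ] before the DEF suffix.
The underlying segment must be /ʃ/; palato-alveolar /tʃ/ and /ʃ/ become [k] and [s] when no front vowel follows, yielding [s] there.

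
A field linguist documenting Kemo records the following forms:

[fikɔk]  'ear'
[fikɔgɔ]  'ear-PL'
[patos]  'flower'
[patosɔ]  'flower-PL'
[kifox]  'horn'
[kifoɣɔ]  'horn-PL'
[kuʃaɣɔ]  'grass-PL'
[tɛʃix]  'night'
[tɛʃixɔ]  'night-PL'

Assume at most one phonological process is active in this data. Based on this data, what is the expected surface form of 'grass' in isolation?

[kuʃax]

In [kifox] and [kifoɣɔ] the final segment of 'horn' alternates: [x] ~ [ɣ].
The stem 'night' ([tɛʃix], [tɛʃixɔ]) shows [x] unchanged in both environments, so [x] cannot be basic with [ɣ] derived before the PL suffix.
Therefore /ɣ/ is basic and [x] is derived by word-final obstruent devoicing (voiced obstruents become voiceless word-finally).
From [kuʃaɣɔ] the stem 'grass' is /kuʃaɣ/; word-finally this yields [kuʃax].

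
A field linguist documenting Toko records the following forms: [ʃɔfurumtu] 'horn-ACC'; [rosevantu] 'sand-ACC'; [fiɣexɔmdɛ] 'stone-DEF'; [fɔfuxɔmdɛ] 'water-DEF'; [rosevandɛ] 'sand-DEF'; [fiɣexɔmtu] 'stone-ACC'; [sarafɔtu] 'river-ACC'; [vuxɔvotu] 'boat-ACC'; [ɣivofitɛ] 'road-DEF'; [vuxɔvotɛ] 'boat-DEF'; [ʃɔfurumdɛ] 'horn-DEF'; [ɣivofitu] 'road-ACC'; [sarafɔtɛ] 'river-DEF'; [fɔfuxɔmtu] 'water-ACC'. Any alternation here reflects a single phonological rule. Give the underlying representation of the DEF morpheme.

/-dɛ/

The DEF suffix surfaces as [-dɛ] and [-tɛ], depending on the final segment of the stem.
The ACC suffix, which begins with [t], is invariant after every stem; so [t] is not altered by any rule here.
So the underlying form is /-dɛ/, and voiced stops become voiceless after a vowel.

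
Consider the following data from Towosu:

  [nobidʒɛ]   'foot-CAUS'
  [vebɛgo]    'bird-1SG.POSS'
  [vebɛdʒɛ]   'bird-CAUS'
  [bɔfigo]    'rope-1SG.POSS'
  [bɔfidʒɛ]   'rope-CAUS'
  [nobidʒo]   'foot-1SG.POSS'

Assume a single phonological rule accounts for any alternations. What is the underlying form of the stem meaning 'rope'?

/bɔfig/

The root 'rope' surfaces as [bɔfigo] and [bɔfidʒɛ], with a stem-final [g] ~ [dʒ] alternation.
Compare 'foot', with invariant [dʒ] in [nobidʒo] and [nobidʒɛ]: an analysis with underlying /dʒ/ and a rule producing [g] before the 1SG.POSS suffix would wrongly predict alternation here too.
The alternation reflects palatalization before a front vowel: /g/ becomes palato-alveolar [dʒ] before a front vowel. /g/ is underlying.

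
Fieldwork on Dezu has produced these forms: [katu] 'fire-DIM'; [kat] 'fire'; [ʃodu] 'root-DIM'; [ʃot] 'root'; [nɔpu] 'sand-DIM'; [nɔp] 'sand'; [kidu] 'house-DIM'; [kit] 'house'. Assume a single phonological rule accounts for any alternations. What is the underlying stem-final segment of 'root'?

The stem for 'root' ends in [d] in [ʃodu] but [t] in [ʃot].
The stem 'fire' ([katu], [kat]) shows [t] unchanged in both environments, so [t] cannot be basic with [d] derived before the DIM suffix.
The alternation reflects word-final obstruent devoicing: voiced obstruents become voiceless word-finally. /d/ is underlying.

/d/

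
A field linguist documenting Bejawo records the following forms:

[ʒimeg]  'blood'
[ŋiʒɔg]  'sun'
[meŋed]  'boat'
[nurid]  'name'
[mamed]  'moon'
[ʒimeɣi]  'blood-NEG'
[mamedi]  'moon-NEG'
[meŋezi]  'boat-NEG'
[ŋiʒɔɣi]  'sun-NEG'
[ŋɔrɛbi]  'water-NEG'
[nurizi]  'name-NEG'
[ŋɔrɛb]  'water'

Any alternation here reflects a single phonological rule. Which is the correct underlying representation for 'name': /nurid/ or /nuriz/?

/nuriz/

In [nurizi] and [nurid] the final segment of 'name' alternates: [z] ~ [d].
The stem 'moon' ([mamedi], [mamed]) shows [d] unchanged in both environments, so [d] cannot be basic with [z] derived before the NEG suffix.
Therefore /z/ is basic and [d] is derived by word-final hardening (voiced fricatives become stops word-finally).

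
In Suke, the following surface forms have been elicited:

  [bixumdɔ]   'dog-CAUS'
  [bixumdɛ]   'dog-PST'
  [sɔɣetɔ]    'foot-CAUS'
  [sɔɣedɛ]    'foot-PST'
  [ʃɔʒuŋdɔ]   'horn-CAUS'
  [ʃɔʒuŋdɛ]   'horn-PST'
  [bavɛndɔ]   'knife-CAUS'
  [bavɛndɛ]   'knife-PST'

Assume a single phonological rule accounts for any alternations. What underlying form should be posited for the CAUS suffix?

The CAUS suffix surfaces as [-dɔ] and [-tɔ], depending on the final segment of the stem.
By contrast the PST suffix keeps its initial [d] throughout — that segment must be underlying.
The CAUS suffix is therefore /-tɔ/ underlyingly, with post-nasal voicing: voiceless stops become voiced after a nasal.

/-tɔ/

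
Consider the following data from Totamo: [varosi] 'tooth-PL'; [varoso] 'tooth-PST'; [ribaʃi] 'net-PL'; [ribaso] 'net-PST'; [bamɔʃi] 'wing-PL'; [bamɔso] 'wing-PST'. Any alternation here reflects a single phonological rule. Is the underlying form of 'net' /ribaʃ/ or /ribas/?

/ribaʃ/

The stem for 'net' ends in [ʃ] in [ribaʃi] but [s] in [ribaso].
The stem 'tooth' ([varosi], [varoso]) shows [s] unchanged in both environments, so [s] cannot be basic with [ʃ] derived before the PL suffix.
The underlying segment must be /ʃ/; palato-alveolar /ʃ/ becomes [s] when no front vowel follows, yielding [s] there.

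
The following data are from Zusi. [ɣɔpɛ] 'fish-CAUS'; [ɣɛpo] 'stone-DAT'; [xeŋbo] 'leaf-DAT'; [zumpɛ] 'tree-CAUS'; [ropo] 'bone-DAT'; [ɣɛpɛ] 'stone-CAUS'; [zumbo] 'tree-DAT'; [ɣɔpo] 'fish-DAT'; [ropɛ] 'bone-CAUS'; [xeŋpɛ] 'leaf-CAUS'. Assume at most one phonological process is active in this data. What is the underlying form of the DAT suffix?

/-bo/

The DAT morpheme has two allomorphs, [-bo] and [-po].
By contrast the CAUS suffix keeps its initial [p] throughout — that segment must be underlying.
So the underlying form is /-bo/, and voiced stops become voiceless after a vowel.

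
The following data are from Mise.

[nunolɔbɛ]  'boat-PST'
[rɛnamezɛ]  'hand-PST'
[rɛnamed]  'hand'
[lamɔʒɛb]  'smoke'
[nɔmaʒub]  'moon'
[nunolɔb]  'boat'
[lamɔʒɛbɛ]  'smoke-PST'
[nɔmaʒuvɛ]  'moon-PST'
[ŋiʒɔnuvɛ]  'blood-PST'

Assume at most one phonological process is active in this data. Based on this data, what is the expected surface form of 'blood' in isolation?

[ŋiʒɔnub]

'moon' shows [b] ~ [v] at the end of the stem ([nɔmaʒub] vs [nɔmaʒuvɛ]).
If /b/ were underlying and a rule turned it into [v] before the PST suffix, 'boat' would also alternate; but it has [b] in both [nunolɔb] and [nunolɔbɛ].
Therefore /v/ is basic and [b] is derived by word-final hardening (voiced fricatives become stops word-finally).
From [ŋiʒɔnuvɛ] the stem 'blood' is /ŋiʒɔnuv/; word-finally this yields [ŋiʒɔnub].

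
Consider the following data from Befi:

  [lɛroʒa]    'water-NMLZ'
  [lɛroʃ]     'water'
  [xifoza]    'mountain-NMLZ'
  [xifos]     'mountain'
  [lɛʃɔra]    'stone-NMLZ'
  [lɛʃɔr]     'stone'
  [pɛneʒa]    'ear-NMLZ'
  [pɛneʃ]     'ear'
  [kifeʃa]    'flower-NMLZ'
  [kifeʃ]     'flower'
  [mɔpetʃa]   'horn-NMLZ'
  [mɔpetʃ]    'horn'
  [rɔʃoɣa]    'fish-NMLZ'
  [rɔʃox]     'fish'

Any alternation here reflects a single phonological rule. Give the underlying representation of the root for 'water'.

/lɛroʒ/

'water' shows [ʒ] ~ [ʃ] at the end of the stem ([lɛroʒa] vs [lɛroʃ]).
The stem 'flower' ([kifeʃa], [kifeʃ]) shows [ʃ] unchanged in both environments, so [ʃ] cannot be basic with [ʒ] derived before the NMLZ suffix.
The alternation reflects word-final obstruent devoicing: voiced obstruents become voiceless word-finally. /ʒ/ is underlying.
The underlying form of 'water' is therefore /lɛroʒ/.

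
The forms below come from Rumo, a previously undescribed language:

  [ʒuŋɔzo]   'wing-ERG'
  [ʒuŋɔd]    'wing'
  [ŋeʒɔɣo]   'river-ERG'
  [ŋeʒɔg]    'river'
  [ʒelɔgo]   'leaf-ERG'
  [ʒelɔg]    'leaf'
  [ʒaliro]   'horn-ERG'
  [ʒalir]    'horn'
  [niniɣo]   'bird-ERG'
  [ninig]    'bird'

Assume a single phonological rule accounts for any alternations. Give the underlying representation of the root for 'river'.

/ŋeʒɔɣ/

In [ŋeʒɔɣo] and [ŋeʒɔg] the final segment of 'river' alternates: [ɣ] ~ [g].
Compare 'leaf', with invariant [g] in [ʒelɔgo] and [ʒelɔg]: an analysis with underlying /g/ and a rule producing [ɣ] before the ERG suffix would wrongly predict alternation here too.
The underlying segment must be /ɣ/; voiced fricatives become stops word-finally, yielding [g] there.
Hence 'river' is /ŋeʒɔɣ/ underlyingly.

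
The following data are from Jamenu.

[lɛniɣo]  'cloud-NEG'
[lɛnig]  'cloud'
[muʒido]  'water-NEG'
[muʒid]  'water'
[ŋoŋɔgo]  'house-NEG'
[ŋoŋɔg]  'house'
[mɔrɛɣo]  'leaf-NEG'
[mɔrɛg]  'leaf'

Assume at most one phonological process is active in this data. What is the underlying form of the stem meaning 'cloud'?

/lɛniɣ/

In [lɛniɣo] and [lɛnig] the final segment of 'cloud' alternates: [ɣ] ~ [g].
But 'house' keeps [g] in both environments ([ŋoŋɔgo], [ŋoŋɔg]), so there is no rule changing /g/ to [ɣ] before the NEG suffix.
Therefore /ɣ/ is basic and [g] is derived by word-final hardening (voiced fricatives become stops word-finally).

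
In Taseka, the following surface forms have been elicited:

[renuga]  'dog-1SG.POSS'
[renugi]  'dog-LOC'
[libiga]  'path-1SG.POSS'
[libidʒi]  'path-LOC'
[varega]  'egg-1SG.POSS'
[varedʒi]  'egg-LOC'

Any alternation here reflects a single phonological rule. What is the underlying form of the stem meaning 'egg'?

The root 'egg' surfaces as [varega] and [varedʒi], with a stem-final [g] ~ [dʒ] alternation.
Compare 'dog', with invariant [g] in [renuga] and [renugi]: an analysis with underlying /g/ and a rule producing [dʒ] before the LOC suffix would wrongly predict alternation here too.
The alternation reflects depalatalization: palato-alveolar /dʒ/ becomes [g] when no front vowel follows. /dʒ/ is underlying.
Hence 'egg' is /varedʒ/ underlyingly.

/varedʒ/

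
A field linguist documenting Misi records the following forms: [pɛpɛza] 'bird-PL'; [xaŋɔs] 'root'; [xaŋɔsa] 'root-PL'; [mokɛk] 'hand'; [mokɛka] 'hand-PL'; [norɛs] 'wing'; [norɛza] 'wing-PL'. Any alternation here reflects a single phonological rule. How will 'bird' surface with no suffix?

[pɛpɛs]

The stem for 'wing' ends in [s] in [norɛs] but [z] in [norɛza].
If /s/ were underlying and a rule turned it into [z] before the PL suffix, 'root' would also alternate; but it has [s] in both [xaŋɔs] and [xaŋɔsa].
So /z/ is underlying, and a rule of word-final obstruent devoicing — voiced obstruents become voiceless word-finally — gives [s].
The one attested form of 'bird', [pɛpɛza], shows underlying /pɛpɛz/. Applying the same rule word-finally gives [pɛpɛs].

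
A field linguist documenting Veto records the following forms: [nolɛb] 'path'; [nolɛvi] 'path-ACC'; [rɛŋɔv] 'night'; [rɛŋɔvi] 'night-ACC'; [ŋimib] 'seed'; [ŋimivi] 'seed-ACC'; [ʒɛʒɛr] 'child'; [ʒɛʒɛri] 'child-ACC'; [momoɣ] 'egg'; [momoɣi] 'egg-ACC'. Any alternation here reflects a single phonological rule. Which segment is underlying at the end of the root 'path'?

The stem for 'path' ends in [b] in [nolɛb] but [v] in [nolɛvi].
But 'night' keeps [v] in both environments ([rɛŋɔv], [rɛŋɔvi]), so there is no rule changing /v/ to [b] in isolation.
Therefore /b/ is basic and [v] is derived by intervocalic spirantization (voiced stops become fricatives between vowels).

/b/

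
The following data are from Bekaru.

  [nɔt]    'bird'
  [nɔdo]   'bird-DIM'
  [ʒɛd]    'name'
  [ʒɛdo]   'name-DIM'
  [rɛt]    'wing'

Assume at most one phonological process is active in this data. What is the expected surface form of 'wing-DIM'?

[rɛdo]

'bird' shows [t] ~ [d] at the end of the stem ([nɔt] vs [nɔdo]).
Compare 'name', with invariant [d] in [ʒɛd] and [ʒɛdo]: an analysis with underlying /d/ and a rule producing [t] in isolation would wrongly predict alternation here too.
The alternation reflects intervocalic voicing: voiceless stops become voiced between vowels. /t/ is underlying.
The one attested form of 'wing', [rɛt], shows underlying /rɛt/. Applying the same rule between vowels gives [rɛdo].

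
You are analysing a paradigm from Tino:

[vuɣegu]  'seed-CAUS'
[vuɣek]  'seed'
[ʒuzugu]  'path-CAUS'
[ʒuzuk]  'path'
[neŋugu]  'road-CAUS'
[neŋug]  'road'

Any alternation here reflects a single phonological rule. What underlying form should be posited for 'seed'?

/vuɣek/

The stem for 'seed' ends in [g] in [vuɣegu] but [k] in [vuɣek].
The stem 'road' ([neŋugu], [neŋug]) shows [g] unchanged in both environments, so [g] cannot be basic with [k] derived in isolation.
The underlying segment must be /k/; voiceless stops become voiced between vowels, yielding [g] there.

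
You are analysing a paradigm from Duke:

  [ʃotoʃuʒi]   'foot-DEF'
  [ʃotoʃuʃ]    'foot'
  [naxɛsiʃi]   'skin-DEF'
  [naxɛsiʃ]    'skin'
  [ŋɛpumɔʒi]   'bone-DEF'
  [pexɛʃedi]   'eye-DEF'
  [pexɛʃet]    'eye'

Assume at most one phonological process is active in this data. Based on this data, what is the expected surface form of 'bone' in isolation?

The stem for 'foot' ends in [ʒ] in [ʃotoʃuʒi] but [ʃ] in [ʃotoʃuʃ].
Compare 'skin', with invariant [ʃ] in [naxɛsiʃi] and [naxɛsiʃ]: an analysis with underlying /ʃ/ and a rule producing [ʒ] before the DEF suffix would wrongly predict alternation here too.
So /ʒ/ is underlying, and a rule of word-final obstruent devoicing — voiced obstruents become voiceless word-finally — gives [ʃ].
From [ŋɛpumɔʒi] the stem 'bone' is /ŋɛpumɔʒ/; word-finally this yields [ŋɛpumɔʃ].

[ŋɛpumɔʃ]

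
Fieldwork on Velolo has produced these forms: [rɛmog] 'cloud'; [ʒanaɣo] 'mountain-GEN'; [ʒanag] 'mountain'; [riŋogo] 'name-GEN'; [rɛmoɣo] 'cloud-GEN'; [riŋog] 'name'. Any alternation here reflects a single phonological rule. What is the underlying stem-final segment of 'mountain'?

/ɣ/

The root 'mountain' surfaces as [ʒanag] and [ʒanaɣo], with a stem-final [g] ~ [ɣ] alternation.
If /g/ were underlying and a rule turned it into [ɣ] before the GEN suffix, 'name' would also alternate; but it has [g] in both [riŋog] and [riŋogo].
The alternation reflects word-final hardening: voiced fricatives become stops word-finally. /ɣ/ is underlying.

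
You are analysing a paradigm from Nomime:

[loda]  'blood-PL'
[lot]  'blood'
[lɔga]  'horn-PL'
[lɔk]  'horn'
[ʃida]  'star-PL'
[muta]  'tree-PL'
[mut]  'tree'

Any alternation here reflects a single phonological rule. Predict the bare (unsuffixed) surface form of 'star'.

[ʃit]

The root 'blood' surfaces as [loda] and [lot], with a stem-final [d] ~ [t] alternation.
Compare 'tree', with invariant [t] in [muta] and [mut]: an analysis with underlying /t/ and a rule producing [d] before the PL suffix would wrongly predict alternation here too.
Therefore /d/ is basic and [t] is derived by word-final obstruent devoicing (voiced obstruents become voiceless word-finally).
The one attested form of 'star', [ʃida], shows underlying /ʃid/. Applying the same rule word-finally gives [ʃit].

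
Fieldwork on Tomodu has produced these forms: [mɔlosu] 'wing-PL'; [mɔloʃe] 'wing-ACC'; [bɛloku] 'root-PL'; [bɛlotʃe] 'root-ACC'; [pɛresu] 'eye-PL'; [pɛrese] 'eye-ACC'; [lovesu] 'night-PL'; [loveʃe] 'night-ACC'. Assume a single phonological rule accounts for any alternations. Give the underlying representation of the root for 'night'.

The root 'night' surfaces as [lovesu] and [loveʃe], with a stem-final [s] ~ [ʃ] alternation.
The stem 'eye' ([pɛresu], [pɛrese]) shows [s] unchanged in both environments, so [s] cannot be basic with [ʃ] derived before the ACC suffix.
The alternation reflects depalatalization: palato-alveolar /tʃ/ and /ʃ/ become [k] and [s] when no front vowel follows. /ʃ/ is underlying.
So 'night' = /loveʃ/.

/loveʃ/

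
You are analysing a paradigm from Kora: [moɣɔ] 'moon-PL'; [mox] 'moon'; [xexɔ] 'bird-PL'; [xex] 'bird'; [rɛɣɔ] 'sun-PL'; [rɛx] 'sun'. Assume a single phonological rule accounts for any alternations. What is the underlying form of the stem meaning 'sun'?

The root 'sun' surfaces as [rɛɣɔ] and [rɛx], with a stem-final [ɣ] ~ [x] alternation.
But 'bird' keeps [x] in both environments ([xexɔ], [xex]), so there is no rule changing /x/ to [ɣ] before the PL suffix.
Therefore /ɣ/ is basic and [x] is derived by word-final obstruent devoicing (voiced obstruents become voiceless word-finally).
The underlying form of 'sun' is therefore /rɛɣ/.

/rɛɣ/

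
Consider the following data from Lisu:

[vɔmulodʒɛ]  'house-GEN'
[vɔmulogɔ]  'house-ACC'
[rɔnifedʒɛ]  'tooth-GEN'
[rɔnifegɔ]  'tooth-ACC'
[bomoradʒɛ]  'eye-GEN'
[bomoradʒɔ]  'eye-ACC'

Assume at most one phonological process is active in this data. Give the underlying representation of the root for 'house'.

In [vɔmulodʒɛ] and [vɔmulogɔ] the final segment of 'house' alternates: [dʒ] ~ [g].
If /dʒ/ were underlying and a rule turned it into [g] before the ACC suffix, 'eye' would also alternate; but it has [dʒ] in both [bomoradʒɛ] and [bomoradʒɔ].
The alternation reflects palatalization before a front vowel: /g/ becomes palato-alveolar [dʒ] before a front vowel. /g/ is underlying.
So 'house' = /vɔmulog/.

/vɔmulog/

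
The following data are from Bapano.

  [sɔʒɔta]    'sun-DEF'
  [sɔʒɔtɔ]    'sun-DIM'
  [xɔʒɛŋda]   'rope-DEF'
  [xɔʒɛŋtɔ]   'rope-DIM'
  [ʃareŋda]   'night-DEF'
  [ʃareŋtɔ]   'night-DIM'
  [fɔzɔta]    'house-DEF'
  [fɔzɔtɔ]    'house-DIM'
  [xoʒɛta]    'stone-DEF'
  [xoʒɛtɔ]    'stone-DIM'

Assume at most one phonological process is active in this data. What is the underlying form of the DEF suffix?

The DEF morpheme has two allomorphs, [-da] and [-ta].
By contrast the DIM suffix keeps its initial [t] throughout — that segment must be underlying.
So the underlying form is /-da/, and voiced stops become voiceless after a vowel.

/-da/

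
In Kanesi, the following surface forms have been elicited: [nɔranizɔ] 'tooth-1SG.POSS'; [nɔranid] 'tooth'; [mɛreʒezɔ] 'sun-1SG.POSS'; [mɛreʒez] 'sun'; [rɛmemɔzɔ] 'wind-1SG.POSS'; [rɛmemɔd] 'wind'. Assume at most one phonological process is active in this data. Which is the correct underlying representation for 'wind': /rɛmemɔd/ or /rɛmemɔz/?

'wind' shows [z] ~ [d] at the end of the stem ([rɛmemɔzɔ] vs [rɛmemɔd]).
Compare 'sun', with invariant [z] in [mɛreʒezɔ] and [mɛreʒez]: an analysis with underlying /z/ and a rule producing [d] in isolation would wrongly predict alternation here too.
So /d/ is underlying, and a rule of intervocalic spirantization — voiced stops become fricatives between vowels — gives [z].

/rɛmemɔd/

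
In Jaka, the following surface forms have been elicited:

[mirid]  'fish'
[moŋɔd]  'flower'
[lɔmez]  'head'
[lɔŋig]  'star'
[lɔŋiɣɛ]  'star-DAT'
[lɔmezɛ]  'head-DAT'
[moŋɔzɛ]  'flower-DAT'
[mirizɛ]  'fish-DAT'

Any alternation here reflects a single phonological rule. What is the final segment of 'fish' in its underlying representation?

The stem for 'fish' ends in [z] in [mirizɛ] but [d] in [mirid].
The stem 'head' ([lɔmezɛ], [lɔmez]) shows [z] unchanged in both environments, so [z] cannot be basic with [d] derived in isolation.
So /d/ is underlying, and a rule of intervocalic spirantization — voiced stops become fricatives between vowels — gives [z].

/d/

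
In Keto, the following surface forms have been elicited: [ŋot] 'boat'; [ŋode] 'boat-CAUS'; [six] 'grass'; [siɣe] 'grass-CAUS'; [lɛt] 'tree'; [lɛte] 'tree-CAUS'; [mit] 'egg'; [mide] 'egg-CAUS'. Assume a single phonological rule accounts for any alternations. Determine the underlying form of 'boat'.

'boat' shows [t] ~ [d] at the end of the stem ([ŋot] vs [ŋode]).
The stem 'tree' ([lɛt], [lɛte]) shows [t] unchanged in both environments, so [t] cannot be basic with [d] derived before the CAUS suffix.
So /d/ is underlying, and a rule of word-final obstruent devoicing — voiced obstruents become voiceless word-finally — gives [t].
So 'boat' = /ŋod/.

/ŋod/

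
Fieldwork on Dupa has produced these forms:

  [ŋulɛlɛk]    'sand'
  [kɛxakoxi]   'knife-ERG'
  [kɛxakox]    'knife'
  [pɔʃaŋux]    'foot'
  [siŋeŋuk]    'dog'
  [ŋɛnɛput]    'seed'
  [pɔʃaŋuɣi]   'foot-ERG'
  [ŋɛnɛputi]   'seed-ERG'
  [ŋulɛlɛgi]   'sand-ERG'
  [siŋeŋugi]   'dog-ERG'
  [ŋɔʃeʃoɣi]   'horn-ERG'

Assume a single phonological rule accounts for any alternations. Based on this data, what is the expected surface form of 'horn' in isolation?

'foot' shows [x] ~ [ɣ] at the end of the stem ([pɔʃaŋux] vs [pɔʃaŋuɣi]).
If /x/ were underlying and a rule turned it into [ɣ] before the ERG suffix, 'knife' would also alternate; but it has [x] in both [kɛxakox] and [kɛxakoxi].
The underlying segment must be /ɣ/; voiced obstruents become voiceless word-finally, yielding [x] there.
The one attested form of 'horn', [ŋɔʃeʃoɣi], shows underlying /ŋɔʃeʃoɣ/. Applying the same rule word-finally gives [ŋɔʃeʃox].

[ŋɔʃeʃox]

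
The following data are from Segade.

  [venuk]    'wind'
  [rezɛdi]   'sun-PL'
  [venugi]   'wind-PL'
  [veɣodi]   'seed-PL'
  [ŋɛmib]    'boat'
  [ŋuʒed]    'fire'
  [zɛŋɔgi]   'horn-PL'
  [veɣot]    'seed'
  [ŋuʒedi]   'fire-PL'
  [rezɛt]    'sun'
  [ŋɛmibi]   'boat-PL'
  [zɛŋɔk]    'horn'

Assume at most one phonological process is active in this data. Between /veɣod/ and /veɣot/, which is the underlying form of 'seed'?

/veɣot/

In [veɣot] and [veɣodi] the final segment of 'seed' alternates: [t] ~ [d].
Compare 'fire', with invariant [d] in [ŋuʒed] and [ŋuʒedi]: an analysis with underlying /d/ and a rule producing [t] in isolation would wrongly predict alternation here too.
Therefore /t/ is basic and [d] is derived by intervocalic voicing (voiceless stops become voiced between vowels).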